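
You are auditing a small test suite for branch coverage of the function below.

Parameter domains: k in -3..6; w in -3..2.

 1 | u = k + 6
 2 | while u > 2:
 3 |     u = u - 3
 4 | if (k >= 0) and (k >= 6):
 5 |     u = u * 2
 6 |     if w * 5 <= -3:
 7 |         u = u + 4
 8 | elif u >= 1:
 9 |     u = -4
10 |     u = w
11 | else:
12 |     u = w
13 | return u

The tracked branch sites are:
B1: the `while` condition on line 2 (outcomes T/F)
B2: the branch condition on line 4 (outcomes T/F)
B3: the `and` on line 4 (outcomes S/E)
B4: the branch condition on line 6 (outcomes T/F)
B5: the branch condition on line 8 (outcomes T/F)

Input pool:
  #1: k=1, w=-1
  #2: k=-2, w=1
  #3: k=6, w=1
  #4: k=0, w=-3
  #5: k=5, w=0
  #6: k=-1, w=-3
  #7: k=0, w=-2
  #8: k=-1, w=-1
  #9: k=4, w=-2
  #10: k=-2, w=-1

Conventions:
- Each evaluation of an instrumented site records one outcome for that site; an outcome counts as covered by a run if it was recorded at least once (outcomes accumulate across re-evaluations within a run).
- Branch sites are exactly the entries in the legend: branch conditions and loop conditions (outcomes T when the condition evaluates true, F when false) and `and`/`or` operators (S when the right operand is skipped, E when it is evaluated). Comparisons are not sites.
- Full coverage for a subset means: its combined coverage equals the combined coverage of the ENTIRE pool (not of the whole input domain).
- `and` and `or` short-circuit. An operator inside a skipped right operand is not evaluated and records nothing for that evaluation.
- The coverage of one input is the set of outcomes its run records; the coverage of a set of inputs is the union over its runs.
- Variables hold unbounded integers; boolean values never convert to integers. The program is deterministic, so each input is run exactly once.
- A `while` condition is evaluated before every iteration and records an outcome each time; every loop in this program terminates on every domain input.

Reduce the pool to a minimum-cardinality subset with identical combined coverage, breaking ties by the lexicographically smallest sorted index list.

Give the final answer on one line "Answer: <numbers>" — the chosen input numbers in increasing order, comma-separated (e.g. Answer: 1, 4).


input #1, k=1, w=-1: events B1->T, B1->T, B1->F, B3->E, B2->F, B5->T; outcomes B1=T, B1=F, B2=F, B3=E, B5=T
input #2, k=-2, w=1: events B1->T, B1->F, B3->S, B2->F, B5->T; outcomes B1=T, B1=F, B2=F, B3=S, B5=T
input #3, k=6, w=1: events B1->T, B1->T, B1->T, B1->T, B1->F, B3->E, B2->T, B4->F; outcomes B1=T, B1=F, B2=T, B3=E, B4=F
input #4, k=0, w=-3: events B1->T, B1->T, B1->F, B3->E, B2->F, B5->F; outcomes B1=T, B1=F, B2=F, B3=E, B5=F
input #5, k=5, w=0: events B1->T, B1->T, B1->T, B1->F, B3->E, B2->F, B5->T; outcomes B1=T, B1=F, B2=F, B3=E, B5=T
input #6, k=-1, w=-3: events B1->T, B1->F, B3->S, B2->F, B5->T; outcomes B1=T, B1=F, B2=F, B3=S, B5=T
input #7, k=0, w=-2: events B1->T, B1->T, B1->F, B3->E, B2->F, B5->F; outcomes B1=T, B1=F, B2=F, B3=E, B5=F
input #8, k=-1, w=-1: events B1->T, B1->F, B3->S, B2->F, B5->T; outcomes B1=T, B1=F, B2=F, B3=S, B5=T
input #9, k=4, w=-2: events B1->T, B1->T, B1->T, B1->F, B3->E, B2->F, B5->T; outcomes B1=T, B1=F, B2=F, B3=E, B5=T
input #10, k=-2, w=-1: events B1->T, B1->F, B3->S, B2->F, B5->T; outcomes B1=T, B1=F, B2=F, B3=S, B5=T
pool-wide coverage (9 outcomes): B1=T, B1=F, B2=T, B2=F, B3=S, B3=E, B4=F, B5=T, B5=F
checked all size-1 subsets: none covers 9 outcomes (max 5/9)
checked all size-2 subsets: none covers 9 outcomes (max 8/9)
the canonical winner is {2, 3, 4}: size 3, full 9-outcome coverage, earliest index list among size-3 covers
Answer: 2, 3, 4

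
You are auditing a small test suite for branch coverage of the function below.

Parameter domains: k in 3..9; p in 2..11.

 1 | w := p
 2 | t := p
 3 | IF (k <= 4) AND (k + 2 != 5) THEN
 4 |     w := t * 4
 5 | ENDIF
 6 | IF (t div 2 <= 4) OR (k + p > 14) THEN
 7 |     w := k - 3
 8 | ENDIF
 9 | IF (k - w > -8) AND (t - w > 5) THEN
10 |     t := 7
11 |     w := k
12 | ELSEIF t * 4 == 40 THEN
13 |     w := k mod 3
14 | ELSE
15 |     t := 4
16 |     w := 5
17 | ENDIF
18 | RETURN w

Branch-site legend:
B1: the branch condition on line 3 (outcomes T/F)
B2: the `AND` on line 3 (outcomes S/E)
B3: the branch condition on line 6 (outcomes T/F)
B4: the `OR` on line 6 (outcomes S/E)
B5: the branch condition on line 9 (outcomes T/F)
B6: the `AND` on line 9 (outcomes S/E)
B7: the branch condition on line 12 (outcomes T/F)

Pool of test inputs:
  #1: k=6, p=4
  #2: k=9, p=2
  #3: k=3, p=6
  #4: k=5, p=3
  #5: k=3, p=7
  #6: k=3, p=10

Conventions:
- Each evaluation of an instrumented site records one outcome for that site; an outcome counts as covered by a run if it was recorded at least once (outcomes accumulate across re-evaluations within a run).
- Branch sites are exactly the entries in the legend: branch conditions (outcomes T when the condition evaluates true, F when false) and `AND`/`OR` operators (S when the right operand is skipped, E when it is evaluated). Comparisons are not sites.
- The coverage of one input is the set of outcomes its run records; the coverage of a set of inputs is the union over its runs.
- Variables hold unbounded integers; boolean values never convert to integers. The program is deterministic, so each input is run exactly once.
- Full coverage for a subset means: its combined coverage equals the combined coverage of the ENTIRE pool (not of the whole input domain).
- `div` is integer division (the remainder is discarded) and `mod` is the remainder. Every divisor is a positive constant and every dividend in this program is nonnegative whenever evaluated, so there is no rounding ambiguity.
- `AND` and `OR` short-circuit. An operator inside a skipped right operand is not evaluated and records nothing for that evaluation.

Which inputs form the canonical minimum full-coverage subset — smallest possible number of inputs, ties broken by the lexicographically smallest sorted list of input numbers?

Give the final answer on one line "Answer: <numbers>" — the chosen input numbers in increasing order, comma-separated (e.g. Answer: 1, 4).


input #1, k=6, p=4: events B2->S, B1->F, B4->S, B3->T, B6->E, B5->F, B7->F; outcomes B1=F, B2=S, B3=T, B4=S, B5=F, B6=E, B7=F
input #2, k=9, p=2: events B2->S, B1->F, B4->S, B3->T, B6->E, B5->F, B7->F; outcomes B1=F, B2=S, B3=T, B4=S, B5=F, B6=E, B7=F
input #3, k=3, p=6: events B2->E, B1->F, B4->S, B3->T, B6->E, B5->T; outcomes B1=F, B2=E, B3=T, B4=S, B5=T, B6=E
input #4, k=5, p=3: events B2->S, B1->F, B4->S, B3->T, B6->E, B5->F, B7->F; outcomes B1=F, B2=S, B3=T, B4=S, B5=F, B6=E, B7=F
input #5, k=3, p=7: events B2->E, B1->F, B4->S, B3->T, B6->E, B5->T; outcomes B1=F, B2=E, B3=T, B4=S, B5=T, B6=E
input #6, k=3, p=10: events B2->E, B1->F, B4->E, B3->F, B6->E, B5->F, B7->T; outcomes B1=F, B2=E, B3=F, B4=E, B5=F, B6=E, B7=T
together the pool reaches 12 outcomes: B1=F, B2=S, B2=E, B3=T, B3=F, B4=S, B4=E, B5=T, B5=F, B6=E, B7=T, B7=F
size 1 is not enough: best union over all size-1 subsets is 7/12
size 2 is not enough: best union over all size-2 subsets is 11/12
the canonical winner is {1, 3, 6}: size 3, full 12-outcome coverage, earliest index list among size-3 covers
Answer: 1, 3, 6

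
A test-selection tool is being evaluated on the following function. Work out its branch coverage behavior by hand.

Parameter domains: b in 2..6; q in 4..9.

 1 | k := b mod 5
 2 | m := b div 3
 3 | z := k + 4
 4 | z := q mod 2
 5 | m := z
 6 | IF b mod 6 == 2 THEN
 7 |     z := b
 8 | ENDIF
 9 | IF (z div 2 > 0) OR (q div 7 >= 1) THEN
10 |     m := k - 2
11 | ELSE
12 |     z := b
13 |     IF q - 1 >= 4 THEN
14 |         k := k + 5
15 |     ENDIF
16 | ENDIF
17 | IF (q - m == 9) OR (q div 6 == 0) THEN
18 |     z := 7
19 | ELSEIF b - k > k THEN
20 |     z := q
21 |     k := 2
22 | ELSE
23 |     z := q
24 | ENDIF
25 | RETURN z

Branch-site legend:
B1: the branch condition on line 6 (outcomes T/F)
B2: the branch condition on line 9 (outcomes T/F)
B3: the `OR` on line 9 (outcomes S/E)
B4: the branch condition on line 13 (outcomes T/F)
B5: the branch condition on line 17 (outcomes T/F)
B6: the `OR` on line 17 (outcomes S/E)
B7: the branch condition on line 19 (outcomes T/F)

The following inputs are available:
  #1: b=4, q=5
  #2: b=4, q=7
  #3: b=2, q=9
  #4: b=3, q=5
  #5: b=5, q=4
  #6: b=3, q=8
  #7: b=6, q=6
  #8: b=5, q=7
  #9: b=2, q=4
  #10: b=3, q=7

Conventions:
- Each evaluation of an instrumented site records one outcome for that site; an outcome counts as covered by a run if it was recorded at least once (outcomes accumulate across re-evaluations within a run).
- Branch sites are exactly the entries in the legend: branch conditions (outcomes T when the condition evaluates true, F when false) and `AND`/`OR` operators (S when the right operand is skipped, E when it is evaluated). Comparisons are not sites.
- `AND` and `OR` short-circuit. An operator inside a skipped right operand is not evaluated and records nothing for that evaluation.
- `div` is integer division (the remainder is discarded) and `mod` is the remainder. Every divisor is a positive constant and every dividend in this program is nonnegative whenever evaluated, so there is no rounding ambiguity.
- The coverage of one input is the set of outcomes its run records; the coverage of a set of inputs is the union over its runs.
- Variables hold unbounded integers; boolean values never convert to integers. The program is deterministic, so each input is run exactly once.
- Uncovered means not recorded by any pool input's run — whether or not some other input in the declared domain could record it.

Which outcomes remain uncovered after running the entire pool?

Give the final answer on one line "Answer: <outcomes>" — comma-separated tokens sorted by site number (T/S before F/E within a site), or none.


test 1 (b=4, q=5) fires B1->F, B3->E, B2->F, B4->T, B6->E, B5->T; hits B1=F, B2=F, B3=E, B4=T, B5=T, B6=E
test 2 (b=4, q=7) fires B1->F, B3->E, B2->T, B6->E, B5->F, B7->F; hits B1=F, B2=T, B3=E, B5=F, B6=E, B7=F
test 3 (b=2, q=9) fires B1->T, B3->S, B2->T, B6->S, B5->T; hits B1=T, B2=T, B3=S, B5=T, B6=S
test 4 (b=3, q=5) fires B1->F, B3->E, B2->F, B4->T, B6->E, B5->T; hits B1=F, B2=F, B3=E, B4=T, B5=T, B6=E
test 5 (b=5, q=4) fires B1->F, B3->E, B2->F, B4->F, B6->E, B5->T; hits B1=F, B2=F, B3=E, B4=F, B5=T, B6=E
test 6 (b=3, q=8) fires B1->F, B3->E, B2->T, B6->E, B5->F, B7->F; hits B1=F, B2=T, B3=E, B5=F, B6=E, B7=F
test 7 (b=6, q=6) fires B1->F, B3->E, B2->F, B4->T, B6->E, B5->F, B7->F; hits B1=F, B2=F, B3=E, B4=T, B5=F, B6=E, B7=F
test 8 (b=5, q=7) fires B1->F, B3->E, B2->T, B6->S, B5->T; hits B1=F, B2=T, B3=E, B5=T, B6=S
test 9 (b=2, q=4) fires B1->T, B3->S, B2->T, B6->E, B5->T; hits B1=T, B2=T, B3=S, B5=T, B6=E
test 10 (b=3, q=7) fires B1->F, B3->E, B2->T, B6->E, B5->F, B7->F; hits B1=F, B2=T, B3=E, B5=F, B6=E, B7=F
union over the pool: B1=T, B1=F, B2=T, B2=F, B3=S, B3=E, B4=T, B4=F, B5=T, B5=F, B6=S, B6=E, B7=F
uncovered (1 of 14): B7=T
Answer: B7=T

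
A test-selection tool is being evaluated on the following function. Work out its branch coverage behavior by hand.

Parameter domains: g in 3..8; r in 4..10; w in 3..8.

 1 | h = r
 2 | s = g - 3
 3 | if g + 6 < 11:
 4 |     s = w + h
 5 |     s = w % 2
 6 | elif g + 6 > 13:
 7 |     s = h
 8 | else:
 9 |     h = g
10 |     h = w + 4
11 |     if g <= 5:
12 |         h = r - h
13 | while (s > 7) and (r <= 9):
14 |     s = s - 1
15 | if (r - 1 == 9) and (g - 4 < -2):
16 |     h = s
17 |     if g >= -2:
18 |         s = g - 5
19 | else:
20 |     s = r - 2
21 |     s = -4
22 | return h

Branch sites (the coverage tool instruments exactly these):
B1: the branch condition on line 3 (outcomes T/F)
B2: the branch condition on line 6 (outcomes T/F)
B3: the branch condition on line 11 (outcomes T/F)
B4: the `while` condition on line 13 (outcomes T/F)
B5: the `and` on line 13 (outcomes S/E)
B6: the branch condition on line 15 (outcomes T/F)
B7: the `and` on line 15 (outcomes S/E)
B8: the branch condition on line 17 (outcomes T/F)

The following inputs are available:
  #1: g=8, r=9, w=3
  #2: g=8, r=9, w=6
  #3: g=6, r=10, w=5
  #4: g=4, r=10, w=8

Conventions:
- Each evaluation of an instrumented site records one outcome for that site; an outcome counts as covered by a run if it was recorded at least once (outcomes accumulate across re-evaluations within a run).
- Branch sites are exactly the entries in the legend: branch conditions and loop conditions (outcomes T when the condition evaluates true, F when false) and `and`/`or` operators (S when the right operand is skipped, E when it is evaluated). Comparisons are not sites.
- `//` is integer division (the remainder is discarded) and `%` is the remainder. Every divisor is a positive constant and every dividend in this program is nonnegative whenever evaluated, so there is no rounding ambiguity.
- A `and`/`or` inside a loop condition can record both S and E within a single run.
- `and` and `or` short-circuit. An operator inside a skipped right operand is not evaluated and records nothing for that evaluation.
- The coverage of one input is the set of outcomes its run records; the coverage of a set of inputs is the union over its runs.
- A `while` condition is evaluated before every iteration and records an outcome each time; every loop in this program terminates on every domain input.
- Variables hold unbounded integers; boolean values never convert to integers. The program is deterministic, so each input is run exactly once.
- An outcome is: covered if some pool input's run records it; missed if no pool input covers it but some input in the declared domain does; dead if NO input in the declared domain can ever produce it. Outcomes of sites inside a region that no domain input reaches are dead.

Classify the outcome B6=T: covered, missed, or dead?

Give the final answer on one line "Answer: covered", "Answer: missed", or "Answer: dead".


no pool input records B6=T
checking all 252 inputs in the declared domain: B6=T is never recorded -> dead
Answer: dead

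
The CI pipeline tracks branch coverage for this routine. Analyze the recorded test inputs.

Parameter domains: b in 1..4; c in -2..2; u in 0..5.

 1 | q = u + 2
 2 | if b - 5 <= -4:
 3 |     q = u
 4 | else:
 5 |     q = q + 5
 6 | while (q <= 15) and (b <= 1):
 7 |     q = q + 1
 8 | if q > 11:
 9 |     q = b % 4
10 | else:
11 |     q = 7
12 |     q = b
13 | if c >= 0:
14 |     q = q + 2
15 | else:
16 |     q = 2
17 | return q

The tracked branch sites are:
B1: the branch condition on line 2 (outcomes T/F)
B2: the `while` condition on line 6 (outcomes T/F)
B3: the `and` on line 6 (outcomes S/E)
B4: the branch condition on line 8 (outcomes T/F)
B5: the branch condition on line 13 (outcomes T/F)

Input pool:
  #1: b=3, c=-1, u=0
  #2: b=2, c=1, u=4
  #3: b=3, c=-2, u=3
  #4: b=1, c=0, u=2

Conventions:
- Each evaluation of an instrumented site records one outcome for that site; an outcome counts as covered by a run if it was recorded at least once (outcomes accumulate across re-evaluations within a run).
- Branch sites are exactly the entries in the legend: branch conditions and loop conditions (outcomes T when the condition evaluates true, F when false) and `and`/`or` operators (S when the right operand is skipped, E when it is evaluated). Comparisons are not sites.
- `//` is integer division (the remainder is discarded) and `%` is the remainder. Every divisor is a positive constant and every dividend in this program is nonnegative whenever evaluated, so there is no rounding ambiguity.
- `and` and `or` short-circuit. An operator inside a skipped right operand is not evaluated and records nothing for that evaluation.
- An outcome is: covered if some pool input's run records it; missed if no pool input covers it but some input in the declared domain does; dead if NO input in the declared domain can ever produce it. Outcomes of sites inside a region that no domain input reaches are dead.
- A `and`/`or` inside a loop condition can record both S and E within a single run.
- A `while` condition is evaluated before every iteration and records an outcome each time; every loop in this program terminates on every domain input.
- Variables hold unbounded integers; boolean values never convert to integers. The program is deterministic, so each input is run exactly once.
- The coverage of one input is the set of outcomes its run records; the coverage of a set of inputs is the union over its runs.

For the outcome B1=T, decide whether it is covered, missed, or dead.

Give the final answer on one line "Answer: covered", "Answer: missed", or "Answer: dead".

B1=T is recorded by pool input(s) 4 -> covered

Answer: covered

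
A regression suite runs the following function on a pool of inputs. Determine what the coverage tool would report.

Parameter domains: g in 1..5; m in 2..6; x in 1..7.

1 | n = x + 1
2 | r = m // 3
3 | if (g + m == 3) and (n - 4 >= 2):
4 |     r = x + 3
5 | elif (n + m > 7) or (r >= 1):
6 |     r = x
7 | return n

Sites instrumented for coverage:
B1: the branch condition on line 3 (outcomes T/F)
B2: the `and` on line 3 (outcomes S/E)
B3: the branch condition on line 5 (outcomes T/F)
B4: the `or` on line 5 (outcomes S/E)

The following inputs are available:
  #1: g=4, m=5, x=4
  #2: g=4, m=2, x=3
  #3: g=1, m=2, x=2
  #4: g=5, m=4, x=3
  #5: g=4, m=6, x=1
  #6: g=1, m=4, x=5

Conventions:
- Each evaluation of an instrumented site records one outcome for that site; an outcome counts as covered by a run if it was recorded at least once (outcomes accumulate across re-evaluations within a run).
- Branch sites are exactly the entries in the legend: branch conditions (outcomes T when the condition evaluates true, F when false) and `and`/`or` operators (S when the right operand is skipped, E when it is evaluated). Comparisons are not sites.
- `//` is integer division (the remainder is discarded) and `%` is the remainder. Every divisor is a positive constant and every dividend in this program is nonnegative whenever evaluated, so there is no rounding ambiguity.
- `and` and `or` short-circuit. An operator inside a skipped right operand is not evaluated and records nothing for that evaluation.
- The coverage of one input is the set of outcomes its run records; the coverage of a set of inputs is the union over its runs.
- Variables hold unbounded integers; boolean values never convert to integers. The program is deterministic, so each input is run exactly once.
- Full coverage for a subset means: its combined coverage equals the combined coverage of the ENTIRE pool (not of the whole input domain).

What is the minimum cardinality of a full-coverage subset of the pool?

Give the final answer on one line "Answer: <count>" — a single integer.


input #1 (g=4, m=5, x=4): events B2->S, B1->F, B4->S, B3->T; covers B1=F, B2=S, B3=T, B4=S
input #2 (g=4, m=2, x=3): events B2->S, B1->F, B4->E, B3->F; covers B1=F, B2=S, B3=F, B4=E
input #3 (g=1, m=2, x=2): events B2->E, B1->F, B4->E, B3->F; covers B1=F, B2=E, B3=F, B4=E
input #4 (g=5, m=4, x=3): events B2->S, B1->F, B4->S, B3->T; covers B1=F, B2=S, B3=T, B4=S
input #5 (g=4, m=6, x=1): events B2->S, B1->F, B4->S, B3->T; covers B1=F, B2=S, B3=T, B4=S
input #6 (g=1, m=4, x=5): events B2->S, B1->F, B4->S, B3->T; covers B1=F, B2=S, B3=T, B4=S
pool-wide coverage (7 outcomes): B1=F, B2=S, B2=E, B3=T, B3=F, B4=S, B4=E
checked all size-1 subsets: none covers 7 outcomes (max 4/7)
the canonical winner is {1, 3}: size 2, full 7-outcome coverage, earliest index list among size-2 covers
Answer: 2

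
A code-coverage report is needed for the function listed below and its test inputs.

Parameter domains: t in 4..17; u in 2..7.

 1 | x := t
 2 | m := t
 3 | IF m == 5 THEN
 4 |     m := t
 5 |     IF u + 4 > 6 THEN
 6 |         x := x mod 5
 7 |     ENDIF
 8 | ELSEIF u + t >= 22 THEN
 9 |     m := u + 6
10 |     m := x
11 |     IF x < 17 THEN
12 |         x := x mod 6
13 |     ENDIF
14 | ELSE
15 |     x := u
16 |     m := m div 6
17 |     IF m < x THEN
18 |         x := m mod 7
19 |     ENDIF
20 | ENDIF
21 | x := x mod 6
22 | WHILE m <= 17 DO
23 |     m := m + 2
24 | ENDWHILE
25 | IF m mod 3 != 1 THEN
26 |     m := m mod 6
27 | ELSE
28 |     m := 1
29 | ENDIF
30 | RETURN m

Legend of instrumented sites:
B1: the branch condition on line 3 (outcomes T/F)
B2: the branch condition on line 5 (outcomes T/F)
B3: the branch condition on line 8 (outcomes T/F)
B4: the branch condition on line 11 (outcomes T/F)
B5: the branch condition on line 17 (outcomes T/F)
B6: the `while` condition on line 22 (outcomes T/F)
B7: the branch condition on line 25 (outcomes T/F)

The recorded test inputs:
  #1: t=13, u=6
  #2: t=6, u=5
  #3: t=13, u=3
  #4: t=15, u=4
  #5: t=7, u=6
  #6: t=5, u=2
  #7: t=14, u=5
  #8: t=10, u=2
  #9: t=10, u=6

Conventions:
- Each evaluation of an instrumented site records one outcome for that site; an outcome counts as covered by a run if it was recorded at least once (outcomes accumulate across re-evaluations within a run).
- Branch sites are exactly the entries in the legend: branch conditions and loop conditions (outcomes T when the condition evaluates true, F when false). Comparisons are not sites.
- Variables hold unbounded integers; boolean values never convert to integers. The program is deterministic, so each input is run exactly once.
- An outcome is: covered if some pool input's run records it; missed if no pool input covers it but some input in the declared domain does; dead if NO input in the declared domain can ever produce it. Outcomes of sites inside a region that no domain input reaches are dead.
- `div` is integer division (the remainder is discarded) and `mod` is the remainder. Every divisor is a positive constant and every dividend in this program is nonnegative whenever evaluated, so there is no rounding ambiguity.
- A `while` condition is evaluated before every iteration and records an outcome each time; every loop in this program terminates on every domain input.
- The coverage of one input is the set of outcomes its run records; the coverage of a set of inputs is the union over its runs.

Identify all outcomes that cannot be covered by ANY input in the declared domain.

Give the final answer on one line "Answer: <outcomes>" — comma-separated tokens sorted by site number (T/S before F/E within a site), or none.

running all 84 domain inputs and tallying outcomes:
  reachable outcomes have witnesses, e.g. B1=T (e.g. t=5, u=2), B1=F (e.g. t=4, u=2), B2=T (e.g. t=5, u=3), B2=F (e.g. t=5, u=2)

Answer: none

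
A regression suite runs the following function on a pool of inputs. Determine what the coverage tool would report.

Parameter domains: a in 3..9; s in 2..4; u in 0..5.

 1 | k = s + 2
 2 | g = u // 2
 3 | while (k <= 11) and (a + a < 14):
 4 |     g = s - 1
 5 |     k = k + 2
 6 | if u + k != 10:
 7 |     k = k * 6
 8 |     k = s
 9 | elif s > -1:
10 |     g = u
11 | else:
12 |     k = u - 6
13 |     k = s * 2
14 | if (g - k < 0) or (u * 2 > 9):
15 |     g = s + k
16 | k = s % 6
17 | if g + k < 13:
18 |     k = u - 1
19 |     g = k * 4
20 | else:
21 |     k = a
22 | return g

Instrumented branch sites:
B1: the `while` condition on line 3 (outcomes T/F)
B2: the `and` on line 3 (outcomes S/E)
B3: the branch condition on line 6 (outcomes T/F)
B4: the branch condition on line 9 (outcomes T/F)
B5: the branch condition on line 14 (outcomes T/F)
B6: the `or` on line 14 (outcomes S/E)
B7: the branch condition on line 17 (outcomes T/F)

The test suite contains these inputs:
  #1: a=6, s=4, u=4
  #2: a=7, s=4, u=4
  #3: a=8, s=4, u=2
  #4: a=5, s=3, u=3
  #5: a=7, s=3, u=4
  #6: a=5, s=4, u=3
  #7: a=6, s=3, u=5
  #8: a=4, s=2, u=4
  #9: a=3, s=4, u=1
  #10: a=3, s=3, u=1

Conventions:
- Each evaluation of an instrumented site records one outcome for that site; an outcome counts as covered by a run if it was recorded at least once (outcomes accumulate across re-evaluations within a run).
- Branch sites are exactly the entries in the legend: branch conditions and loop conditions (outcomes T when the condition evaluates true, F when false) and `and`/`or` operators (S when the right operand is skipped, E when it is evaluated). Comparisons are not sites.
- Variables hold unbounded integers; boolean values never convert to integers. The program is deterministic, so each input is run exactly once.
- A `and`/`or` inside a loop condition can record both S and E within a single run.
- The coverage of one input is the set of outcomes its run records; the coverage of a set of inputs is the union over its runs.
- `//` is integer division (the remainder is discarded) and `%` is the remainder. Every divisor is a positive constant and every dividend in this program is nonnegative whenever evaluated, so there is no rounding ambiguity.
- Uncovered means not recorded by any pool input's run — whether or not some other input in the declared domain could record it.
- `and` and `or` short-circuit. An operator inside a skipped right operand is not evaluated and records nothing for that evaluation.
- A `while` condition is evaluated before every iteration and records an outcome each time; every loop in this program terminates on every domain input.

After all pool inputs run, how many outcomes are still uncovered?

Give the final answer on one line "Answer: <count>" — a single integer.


input #1 (a=6, s=4, u=4): events B2->E, B1->T, B2->E, B1->T, B2->E, B1->T, B2->S, B1->F, B3->T, B6->S, B5->T, B7->T; covers B1=T, B1=F, B2=S, B2=E, B3=T, B5=T, B6=S, B7=T
input #2 (a=7, s=4, u=4): events B2->E, B1->F, B3->F, B4->T, B6->S, B5->T, B7->F; covers B1=F, B2=E, B3=F, B4=T, B5=T, B6=S, B7=F
input #3 (a=8, s=4, u=2): events B2->E, B1->F, B3->T, B6->S, B5->T, B7->T; covers B1=F, B2=E, B3=T, B5=T, B6=S, B7=T
input #4 (a=5, s=3, u=3): events B2->E, B1->T, B2->E, B1->T, B2->E, B1->T, B2->E, B1->T, B2->S, B1->F, B3->T, B6->S, B5->T, B7->T; covers B1=T, B1=F, B2=S, B2=E, B3=T, B5=T, B6=S, B7=T
input #5 (a=7, s=3, u=4): events B2->E, B1->F, B3->T, B6->S, B5->T, B7->T; covers B1=F, B2=E, B3=T, B5=T, B6=S, B7=T
input #6 (a=5, s=4, u=3): events B2->E, B1->T, B2->E, B1->T, B2->E, B1->T, B2->S, B1->F, B3->T, B6->S, B5->T, B7->T; covers B1=T, B1=F, B2=S, B2=E, B3=T, B5=T, B6=S, B7=T
input #7 (a=6, s=3, u=5): events B2->E, B1->T, B2->E, B1->T, B2->E, B1->T, B2->E, B1->T, B2->S, B1->F, B3->T, B6->S, B5->T, B7->T; covers B1=T, B1=F, B2=S, B2=E, B3=T, B5=T, B6=S, B7=T
input #8 (a=4, s=2, u=4): events B2->E, B1->T, B2->E, B1->T, B2->E, B1->T, B2->E, B1->T, B2->S, B1->F, B3->T, B6->S, B5->T, B7->T; covers B1=T, B1=F, B2=S, B2=E, B3=T, B5=T, B6=S, B7=T
input #9 (a=3, s=4, u=1): events B2->E, B1->T, B2->E, B1->T, B2->E, B1->T, B2->S, B1->F, B3->T, B6->S, B5->T, B7->T; covers B1=T, B1=F, B2=S, B2=E, B3=T, B5=T, B6=S, B7=T
input #10 (a=3, s=3, u=1): events B2->E, B1->T, B2->E, B1->T, B2->E, B1->T, B2->E, B1->T, B2->S, B1->F, B3->T, B6->S, B5->T, B7->T; covers B1=T, B1=F, B2=S, B2=E, B3=T, B5=T, B6=S, B7=T
union over the pool: B1=T, B1=F, B2=S, B2=E, B3=T, B3=F, B4=T, B5=T, B6=S, B7=T, B7=F
uncovered (3 of 14): B4=F, B5=F, B6=E
Answer: 3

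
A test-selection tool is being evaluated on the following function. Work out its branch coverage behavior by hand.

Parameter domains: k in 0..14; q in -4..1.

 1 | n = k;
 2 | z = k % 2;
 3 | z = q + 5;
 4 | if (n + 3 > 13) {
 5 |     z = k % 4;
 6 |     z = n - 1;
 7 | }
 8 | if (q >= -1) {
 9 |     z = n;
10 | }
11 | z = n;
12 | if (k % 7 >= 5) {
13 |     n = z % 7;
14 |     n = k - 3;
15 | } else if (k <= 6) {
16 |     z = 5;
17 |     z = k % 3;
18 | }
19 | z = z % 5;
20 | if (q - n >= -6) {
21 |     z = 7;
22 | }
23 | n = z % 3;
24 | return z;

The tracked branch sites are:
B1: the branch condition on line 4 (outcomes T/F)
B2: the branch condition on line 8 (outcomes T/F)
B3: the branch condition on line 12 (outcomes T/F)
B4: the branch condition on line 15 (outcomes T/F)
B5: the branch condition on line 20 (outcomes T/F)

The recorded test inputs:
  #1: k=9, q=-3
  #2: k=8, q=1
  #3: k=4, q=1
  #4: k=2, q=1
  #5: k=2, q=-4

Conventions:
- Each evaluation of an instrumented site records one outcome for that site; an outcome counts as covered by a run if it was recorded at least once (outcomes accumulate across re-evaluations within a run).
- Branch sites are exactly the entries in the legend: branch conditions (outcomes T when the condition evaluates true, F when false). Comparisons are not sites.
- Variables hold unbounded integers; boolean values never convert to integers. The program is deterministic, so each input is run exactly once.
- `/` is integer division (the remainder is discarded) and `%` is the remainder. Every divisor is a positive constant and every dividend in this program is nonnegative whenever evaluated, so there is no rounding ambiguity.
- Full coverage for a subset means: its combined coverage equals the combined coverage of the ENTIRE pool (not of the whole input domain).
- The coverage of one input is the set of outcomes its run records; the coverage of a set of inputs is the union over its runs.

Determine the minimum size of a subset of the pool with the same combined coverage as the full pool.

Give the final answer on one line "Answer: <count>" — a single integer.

run #1 (k=9, q=-3) runs B1->F, B2->F, B3->F, B4->F, B5->F; records B1=F, B2=F, B3=F, B4=F, B5=F
run #2 (k=8, q=1) runs B1->F, B2->T, B3->F, B4->F, B5->F; records B1=F, B2=T, B3=F, B4=F, B5=F
run #3 (k=4, q=1) runs B1->F, B2->T, B3->F, B4->T, B5->T; records B1=F, B2=T, B3=F, B4=T, B5=T
run #4 (k=2, q=1) runs B1->F, B2->T, B3->F, B4->T, B5->T; records B1=F, B2=T, B3=F, B4=T, B5=T
run #5 (k=2, q=-4) runs B1->F, B2->F, B3->F, B4->T, B5->T; records B1=F, B2=F, B3=F, B4=T, B5=T
union over all inputs: B1=F, B2=T, B2=F, B3=F, B4=T, B4=F, B5=T, B5=F (8 outcomes)
checked all size-1 subsets: none covers 8 outcomes (max 5/8)
inputs {1, 3} (size 2) cover everything; no size-2 subset with a lexicographically smaller index list covers all 8

Answer: 2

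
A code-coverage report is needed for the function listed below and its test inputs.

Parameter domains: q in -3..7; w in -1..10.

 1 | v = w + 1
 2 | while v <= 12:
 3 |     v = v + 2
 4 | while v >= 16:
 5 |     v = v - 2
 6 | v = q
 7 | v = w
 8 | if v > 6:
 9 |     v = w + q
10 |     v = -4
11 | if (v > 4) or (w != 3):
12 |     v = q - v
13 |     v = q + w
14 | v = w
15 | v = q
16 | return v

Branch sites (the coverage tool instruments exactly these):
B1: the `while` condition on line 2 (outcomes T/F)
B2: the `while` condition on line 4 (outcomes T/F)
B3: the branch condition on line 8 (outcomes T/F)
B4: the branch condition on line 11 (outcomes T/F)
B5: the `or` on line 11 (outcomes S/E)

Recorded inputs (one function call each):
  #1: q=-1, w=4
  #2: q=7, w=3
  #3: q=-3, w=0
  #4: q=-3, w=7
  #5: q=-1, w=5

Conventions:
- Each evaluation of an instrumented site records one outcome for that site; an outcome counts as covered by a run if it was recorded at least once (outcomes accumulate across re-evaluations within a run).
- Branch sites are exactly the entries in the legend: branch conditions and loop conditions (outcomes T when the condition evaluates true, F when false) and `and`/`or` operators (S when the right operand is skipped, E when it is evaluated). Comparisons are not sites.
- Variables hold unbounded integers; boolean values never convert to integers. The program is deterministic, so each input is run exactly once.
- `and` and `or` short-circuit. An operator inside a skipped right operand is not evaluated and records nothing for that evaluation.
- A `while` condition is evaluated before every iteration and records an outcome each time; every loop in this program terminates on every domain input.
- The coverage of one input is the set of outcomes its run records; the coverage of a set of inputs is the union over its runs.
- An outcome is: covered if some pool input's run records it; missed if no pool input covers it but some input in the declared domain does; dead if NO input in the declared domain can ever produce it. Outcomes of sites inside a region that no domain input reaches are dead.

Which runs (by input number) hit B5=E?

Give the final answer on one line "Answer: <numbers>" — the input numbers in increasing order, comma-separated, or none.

input #1 (q=-1, w=4): covers B5=E
input #2 (q=7, w=3): covers B5=E
input #3 (q=-3, w=0): covers B5=E
input #4 (q=-3, w=7): covers B5=E
input #5 (q=-1, w=5): misses B5=E

Answer: 1, 2, 3, 4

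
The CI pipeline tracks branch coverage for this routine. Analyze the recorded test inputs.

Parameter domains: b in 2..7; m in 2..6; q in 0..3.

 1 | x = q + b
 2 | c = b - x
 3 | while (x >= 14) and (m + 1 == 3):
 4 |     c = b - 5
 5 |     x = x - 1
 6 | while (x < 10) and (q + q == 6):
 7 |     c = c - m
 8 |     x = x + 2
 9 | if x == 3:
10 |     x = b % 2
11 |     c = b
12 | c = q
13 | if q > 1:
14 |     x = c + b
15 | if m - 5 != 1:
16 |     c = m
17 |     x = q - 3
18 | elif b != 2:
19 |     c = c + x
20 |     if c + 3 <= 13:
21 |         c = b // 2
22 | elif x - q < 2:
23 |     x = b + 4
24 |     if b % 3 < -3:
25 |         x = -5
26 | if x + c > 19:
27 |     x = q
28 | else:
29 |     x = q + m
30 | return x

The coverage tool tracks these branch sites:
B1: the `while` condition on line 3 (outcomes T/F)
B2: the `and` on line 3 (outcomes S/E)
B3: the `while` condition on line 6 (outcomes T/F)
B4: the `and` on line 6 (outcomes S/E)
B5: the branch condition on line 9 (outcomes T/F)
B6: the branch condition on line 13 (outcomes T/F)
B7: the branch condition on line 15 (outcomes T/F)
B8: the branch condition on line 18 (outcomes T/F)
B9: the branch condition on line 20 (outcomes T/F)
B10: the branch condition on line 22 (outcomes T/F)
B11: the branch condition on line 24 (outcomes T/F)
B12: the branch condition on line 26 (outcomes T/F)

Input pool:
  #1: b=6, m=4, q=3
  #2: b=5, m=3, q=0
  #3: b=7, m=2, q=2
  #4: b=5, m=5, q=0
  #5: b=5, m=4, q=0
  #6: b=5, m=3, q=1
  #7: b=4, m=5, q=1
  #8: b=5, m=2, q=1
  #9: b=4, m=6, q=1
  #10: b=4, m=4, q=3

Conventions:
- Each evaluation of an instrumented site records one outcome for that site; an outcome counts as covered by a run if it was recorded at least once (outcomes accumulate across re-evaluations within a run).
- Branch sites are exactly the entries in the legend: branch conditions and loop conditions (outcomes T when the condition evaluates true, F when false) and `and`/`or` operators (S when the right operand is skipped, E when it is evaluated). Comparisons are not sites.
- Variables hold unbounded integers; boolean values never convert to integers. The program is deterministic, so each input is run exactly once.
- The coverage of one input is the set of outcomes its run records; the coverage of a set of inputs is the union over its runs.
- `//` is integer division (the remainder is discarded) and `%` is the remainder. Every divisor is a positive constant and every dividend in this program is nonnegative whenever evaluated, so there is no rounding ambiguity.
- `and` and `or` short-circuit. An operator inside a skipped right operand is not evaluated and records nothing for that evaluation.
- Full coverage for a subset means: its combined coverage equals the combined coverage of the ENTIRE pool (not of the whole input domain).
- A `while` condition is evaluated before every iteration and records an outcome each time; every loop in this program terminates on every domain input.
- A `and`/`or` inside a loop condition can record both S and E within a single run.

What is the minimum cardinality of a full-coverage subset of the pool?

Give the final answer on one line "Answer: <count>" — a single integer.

run #1 (b=6, m=4, q=3) runs B2->S, B1->F, B4->E, B3->T, B4->S, B3->F, B5->F, B6->T, B7->T, B12->F; records B1=F, B2=S, B3=T, B3=F, B4=S, B4=E, B5=F, B6=T, B7=T, B12=F
run #2 (b=5, m=3, q=0) runs B2->S, B1->F, B4->E, B3->F, B5->F, B6->F, B7->T, B12->F; records B1=F, B2=S, B3=F, B4=E, B5=F, B6=F, B7=T, B12=F
run #3 (b=7, m=2, q=2) runs B2->S, B1->F, B4->E, B3->F, B5->F, B6->T, B7->T, B12->F; records B1=F, B2=S, B3=F, B4=E, B5=F, B6=T, B7=T, B12=F
run #4 (b=5, m=5, q=0) runs B2->S, B1->F, B4->E, B3->F, B5->F, B6->F, B7->T, B12->F; records B1=F, B2=S, B3=F, B4=E, B5=F, B6=F, B7=T, B12=F
run #5 (b=5, m=4, q=0) runs B2->S, B1->F, B4->E, B3->F, B5->F, B6->F, B7->T, B12->F; records B1=F, B2=S, B3=F, B4=E, B5=F, B6=F, B7=T, B12=F
run #6 (b=5, m=3, q=1) runs B2->S, B1->F, B4->E, B3->F, B5->F, B6->F, B7->T, B12->F; records B1=F, B2=S, B3=F, B4=E, B5=F, B6=F, B7=T, B12=F
run #7 (b=4, m=5, q=1) runs B2->S, B1->F, B4->E, B3->F, B5->F, B6->F, B7->T, B12->F; records B1=F, B2=S, B3=F, B4=E, B5=F, B6=F, B7=T, B12=F
run #8 (b=5, m=2, q=1) runs B2->S, B1->F, B4->E, B3->F, B5->F, B6->F, B7->T, B12->F; records B1=F, B2=S, B3=F, B4=E, B5=F, B6=F, B7=T, B12=F
run #9 (b=4, m=6, q=1) runs B2->S, B1->F, B4->E, B3->F, B5->F, B6->F, B7->F, B8->T, B9->T, B12->F; records B1=F, B2=S, B3=F, B4=E, B5=F, B6=F, B7=F, B8=T, B9=T, B12=F
run #10 (b=4, m=4, q=3) runs B2->S, B1->F, B4->E, B3->T, B4->E, B3->T, B4->S, B3->F, B5->F, B6->T, B7->T, B12->F; records B1=F, B2=S, B3=T, B3=F, B4=S, B4=E, B5=F, B6=T, B7=T, B12=F
the full pool covers 14 outcomes: B1=F, B2=S, B3=T, B3=F, B4=S, B4=E, B5=F, B6=T, B6=F, B7=T, B7=F, B8=T, B9=T, B12=F
checked all size-1 subsets: none covers 14 outcomes (max 10/14)
inputs {1, 9} (size 2) cover everything; no size-2 subset with a lexicographically smaller index list covers all 14

Answer: 2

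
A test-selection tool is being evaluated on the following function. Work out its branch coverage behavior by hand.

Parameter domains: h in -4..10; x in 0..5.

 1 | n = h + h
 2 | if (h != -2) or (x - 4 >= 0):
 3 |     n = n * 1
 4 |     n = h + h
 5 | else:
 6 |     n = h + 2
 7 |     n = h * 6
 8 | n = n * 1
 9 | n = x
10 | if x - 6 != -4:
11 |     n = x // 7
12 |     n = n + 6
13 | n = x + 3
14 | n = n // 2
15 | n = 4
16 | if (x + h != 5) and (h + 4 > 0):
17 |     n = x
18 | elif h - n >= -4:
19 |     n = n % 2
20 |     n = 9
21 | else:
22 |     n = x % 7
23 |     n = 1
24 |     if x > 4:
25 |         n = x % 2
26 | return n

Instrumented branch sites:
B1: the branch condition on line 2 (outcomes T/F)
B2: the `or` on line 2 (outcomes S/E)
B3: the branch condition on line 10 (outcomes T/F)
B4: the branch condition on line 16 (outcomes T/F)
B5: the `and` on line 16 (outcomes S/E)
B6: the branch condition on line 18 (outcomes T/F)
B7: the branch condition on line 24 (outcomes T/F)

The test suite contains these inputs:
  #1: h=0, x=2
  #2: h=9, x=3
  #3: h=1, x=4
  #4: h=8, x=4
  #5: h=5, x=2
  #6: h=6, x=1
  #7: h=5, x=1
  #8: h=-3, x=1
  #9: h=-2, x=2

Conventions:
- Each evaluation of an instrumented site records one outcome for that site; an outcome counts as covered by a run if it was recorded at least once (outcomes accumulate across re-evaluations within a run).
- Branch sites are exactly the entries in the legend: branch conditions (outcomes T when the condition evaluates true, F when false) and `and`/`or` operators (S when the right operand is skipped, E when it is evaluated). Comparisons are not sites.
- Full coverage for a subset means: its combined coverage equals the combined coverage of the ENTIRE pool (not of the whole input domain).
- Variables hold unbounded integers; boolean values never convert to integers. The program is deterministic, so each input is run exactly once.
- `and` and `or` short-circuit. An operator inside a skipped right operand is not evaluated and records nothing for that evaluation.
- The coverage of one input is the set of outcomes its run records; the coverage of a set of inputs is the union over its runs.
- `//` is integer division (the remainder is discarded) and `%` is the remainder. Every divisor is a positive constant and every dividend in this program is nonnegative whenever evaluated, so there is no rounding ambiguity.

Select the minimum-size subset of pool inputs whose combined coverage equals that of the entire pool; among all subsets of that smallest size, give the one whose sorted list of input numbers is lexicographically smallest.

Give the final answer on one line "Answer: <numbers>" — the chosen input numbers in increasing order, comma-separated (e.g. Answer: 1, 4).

input #1 (h=0, x=2): events B2->S, B1->T, B3->F, B5->E, B4->T; covers B1=T, B2=S, B3=F, B4=T, B5=E
input #2 (h=9, x=3): events B2->S, B1->T, B3->T, B5->E, B4->T; covers B1=T, B2=S, B3=T, B4=T, B5=E
input #3 (h=1, x=4): events B2->S, B1->T, B3->T, B5->S, B4->F, B6->T; covers B1=T, B2=S, B3=T, B4=F, B5=S, B6=T
input #4 (h=8, x=4): events B2->S, B1->T, B3->T, B5->E, B4->T; covers B1=T, B2=S, B3=T, B4=T, B5=E
input #5 (h=5, x=2): events B2->S, B1->T, B3->F, B5->E, B4->T; covers B1=T, B2=S, B3=F, B4=T, B5=E
input #6 (h=6, x=1): events B2->S, B1->T, B3->T, B5->E, B4->T; covers B1=T, B2=S, B3=T, B4=T, B5=E
input #7 (h=5, x=1): events B2->S, B1->T, B3->T, B5->E, B4->T; covers B1=T, B2=S, B3=T, B4=T, B5=E
input #8 (h=-3, x=1): events B2->S, B1->T, B3->T, B5->E, B4->T; covers B1=T, B2=S, B3=T, B4=T, B5=E
input #9 (h=-2, x=2): events B2->E, B1->F, B3->F, B5->E, B4->T; covers B1=F, B2=E, B3=F, B4=T, B5=E
the full pool covers 11 outcomes: B1=T, B1=F, B2=S, B2=E, B3=T, B3=F, B4=T, B4=F, B5=S, B5=E, B6=T
checked all size-1 subsets: none covers 11 outcomes (max 6/11)
the canonical winner is {3, 9}: size 2, full 11-outcome coverage, earliest index list among size-2 covers

Answer: 3, 9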